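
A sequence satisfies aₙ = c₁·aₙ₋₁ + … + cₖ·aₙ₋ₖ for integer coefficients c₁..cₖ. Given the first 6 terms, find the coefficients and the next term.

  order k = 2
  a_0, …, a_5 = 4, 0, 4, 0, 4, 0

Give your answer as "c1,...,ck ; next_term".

  a_2 = 0·0 + 1·4 = 4
  a_3 = 0·4 + 1·0 = 0
  a_4 = 0·0 + 1·4 = 4
  a_5 = 0·4 + 1·0 = 0
  a_6 = 0·0 + 1·4 = 4

0,1 ; 4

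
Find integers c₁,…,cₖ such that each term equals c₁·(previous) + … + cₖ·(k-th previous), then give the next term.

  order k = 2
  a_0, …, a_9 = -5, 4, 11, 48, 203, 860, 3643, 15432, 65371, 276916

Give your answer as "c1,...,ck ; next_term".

4,1 ; 1173035

  a_2 = 4·4 + 1·-5 = 11
  a_3 = 4·11 + 1·4 = 48
  a_4 = 4·48 + 1·11 = 203
  a_5 = 4·203 + 1·48 = 860
  a_6 = 4·860 + 1·203 = 3643
  a_7 = 4·3643 + 1·860 = 15432
  a_8 = 4·15432 + 1·3643 = 65371
  a_9 = 4·65371 + 1·15432 = 276916
  a_10 = 4·276916 + 1·65371 = 1173035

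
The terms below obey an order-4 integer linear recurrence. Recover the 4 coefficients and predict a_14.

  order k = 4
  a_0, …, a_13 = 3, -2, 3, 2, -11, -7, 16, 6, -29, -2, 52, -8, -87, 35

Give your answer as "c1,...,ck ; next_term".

  a_4 = 1·2 + -2·3 + 2·-2 + -1·3 = -11
  a_5 = 1·-11 + -2·2 + 2·3 + -1·-2 = -7
  a_6 = 1·-7 + -2·-11 + 2·2 + -1·3 = 16
  a_7 = 1·16 + -2·-7 + 2·-11 + -1·2 = 6
  a_8 = 1·6 + -2·16 + 2·-7 + -1·-11 = -29
  a_9 = 1·-29 + -2·6 + 2·16 + -1·-7 = -2
  a_10 = 1·-2 + -2·-29 + 2·6 + -1·16 = 52
  a_11 = 1·52 + -2·-2 + 2·-29 + -1·6 = -8
  a_12 = 1·-8 + -2·52 + 2·-2 + -1·-29 = -87
  a_13 = 1·-87 + -2·-8 + 2·52 + -1·-2 = 35
  a_14 = 1·35 + -2·-87 + 2·-8 + -1·52 = 141

1,-2,2,-1 ; 141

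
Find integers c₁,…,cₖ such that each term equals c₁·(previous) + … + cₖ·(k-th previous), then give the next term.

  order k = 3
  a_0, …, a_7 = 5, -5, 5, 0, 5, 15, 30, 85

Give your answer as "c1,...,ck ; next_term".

1,3,2 ; 205

  a_3 = 1·5 + 3·-5 + 2·5 = 0
  a_4 = 1·0 + 3·5 + 2·-5 = 5
  a_5 = 1·5 + 3·0 + 2·5 = 15
  a_6 = 1·15 + 3·5 + 2·0 = 30
  a_7 = 1·30 + 3·15 + 2·5 = 85
  a_8 = 1·85 + 3·30 + 2·15 = 205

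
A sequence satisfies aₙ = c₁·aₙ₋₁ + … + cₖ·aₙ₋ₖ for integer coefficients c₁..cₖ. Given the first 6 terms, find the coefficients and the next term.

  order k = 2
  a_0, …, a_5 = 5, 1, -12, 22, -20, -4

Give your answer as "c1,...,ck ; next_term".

-2,-2 ; 48

  a_2 = -2·1 + -2·5 = -12
  a_3 = -2·-12 + -2·1 = 22
  a_4 = -2·22 + -2·-12 = -20
  a_5 = -2·-20 + -2·22 = -4
  a_6 = -2·-4 + -2·-20 = 48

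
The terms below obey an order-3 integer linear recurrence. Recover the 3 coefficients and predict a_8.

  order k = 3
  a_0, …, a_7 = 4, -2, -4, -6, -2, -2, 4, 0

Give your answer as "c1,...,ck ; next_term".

  a_3 = 0·-4 + 1·-2 + -1·4 = -6
  a_4 = 0·-6 + 1·-4 + -1·-2 = -2
  a_5 = 0·-2 + 1·-6 + -1·-4 = -2
  a_6 = 0·-2 + 1·-2 + -1·-6 = 4
  a_7 = 0·4 + 1·-2 + -1·-2 = 0
  a_8 = 0·0 + 1·4 + -1·-2 = 6

0,1,-1 ; 6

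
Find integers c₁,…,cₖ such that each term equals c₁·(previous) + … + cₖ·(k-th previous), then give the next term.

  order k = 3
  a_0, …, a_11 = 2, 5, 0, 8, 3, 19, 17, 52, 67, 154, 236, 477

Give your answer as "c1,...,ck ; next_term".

  a_3 = 1·0 + 2·5 + -1·2 = 8
  a_4 = 1·8 + 2·0 + -1·5 = 3
  a_5 = 1·3 + 2·8 + -1·0 = 19
  a_6 = 1·19 + 2·3 + -1·8 = 17
  a_7 = 1·17 + 2·19 + -1·3 = 52
  a_8 = 1·52 + 2·17 + -1·19 = 67
  a_9 = 1·67 + 2·52 + -1·17 = 154
  a_10 = 1·154 + 2·67 + -1·52 = 236
  a_11 = 1·236 + 2·154 + -1·67 = 477
  a_12 = 1·477 + 2·236 + -1·154 = 795

1,2,-1 ; 795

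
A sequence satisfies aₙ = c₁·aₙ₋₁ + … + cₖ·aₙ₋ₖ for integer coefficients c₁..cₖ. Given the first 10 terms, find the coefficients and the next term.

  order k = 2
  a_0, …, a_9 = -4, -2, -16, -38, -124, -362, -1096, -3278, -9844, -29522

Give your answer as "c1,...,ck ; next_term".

  a_2 = 2·-2 + 3·-4 = -16
  a_3 = 2·-16 + 3·-2 = -38
  a_4 = 2·-38 + 3·-16 = -124
  a_5 = 2·-124 + 3·-38 = -362
  a_6 = 2·-362 + 3·-124 = -1096
  a_7 = 2·-1096 + 3·-362 = -3278
  a_8 = 2·-3278 + 3·-1096 = -9844
  a_9 = 2·-9844 + 3·-3278 = -29522
  a_10 = 2·-29522 + 3·-9844 = -88576

2,3 ; -88576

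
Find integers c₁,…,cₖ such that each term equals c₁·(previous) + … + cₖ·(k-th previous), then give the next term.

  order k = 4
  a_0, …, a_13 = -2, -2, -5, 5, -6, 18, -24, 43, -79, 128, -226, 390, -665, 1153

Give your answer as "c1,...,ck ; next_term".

  a_4 = -1·5 + 1·-5 + -1·-2 + -1·-2 = -6
  a_5 = -1·-6 + 1·5 + -1·-5 + -1·-2 = 18
  a_6 = -1·18 + 1·-6 + -1·5 + -1·-5 = -24
  a_7 = -1·-24 + 1·18 + -1·-6 + -1·5 = 43
  a_8 = -1·43 + 1·-24 + -1·18 + -1·-6 = -79
  a_9 = -1·-79 + 1·43 + -1·-24 + -1·18 = 128
  a_10 = -1·128 + 1·-79 + -1·43 + -1·-24 = -226
  a_11 = -1·-226 + 1·128 + -1·-79 + -1·43 = 390
  a_12 = -1·390 + 1·-226 + -1·128 + -1·-79 = -665
  a_13 = -1·-665 + 1·390 + -1·-226 + -1·128 = 1153
  a_14 = -1·1153 + 1·-665 + -1·390 + -1·-226 = -1982

-1,1,-1,-1 ; -1982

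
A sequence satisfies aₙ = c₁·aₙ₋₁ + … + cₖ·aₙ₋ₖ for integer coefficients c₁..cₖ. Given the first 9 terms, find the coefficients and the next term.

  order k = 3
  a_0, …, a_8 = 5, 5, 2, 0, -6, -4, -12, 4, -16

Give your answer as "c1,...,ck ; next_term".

0,2,-2 ; 32

  a_3 = 0·2 + 2·5 + -2·5 = 0
  a_4 = 0·0 + 2·2 + -2·5 = -6
  a_5 = 0·-6 + 2·0 + -2·2 = -4
  a_6 = 0·-4 + 2·-6 + -2·0 = -12
  a_7 = 0·-12 + 2·-4 + -2·-6 = 4
  a_8 = 0·4 + 2·-12 + -2·-4 = -16
  a_9 = 0·-16 + 2·4 + -2·-12 = 32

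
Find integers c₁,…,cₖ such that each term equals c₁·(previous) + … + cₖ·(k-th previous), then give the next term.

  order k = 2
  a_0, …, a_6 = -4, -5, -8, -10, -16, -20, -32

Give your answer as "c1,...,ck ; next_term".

  a_2 = 0·-5 + 2·-4 = -8
  a_3 = 0·-8 + 2·-5 = -10
  a_4 = 0·-10 + 2·-8 = -16
  a_5 = 0·-16 + 2·-10 = -20
  a_6 = 0·-20 + 2·-16 = -32
  a_7 = 0·-32 + 2·-20 = -40

0,2 ; -40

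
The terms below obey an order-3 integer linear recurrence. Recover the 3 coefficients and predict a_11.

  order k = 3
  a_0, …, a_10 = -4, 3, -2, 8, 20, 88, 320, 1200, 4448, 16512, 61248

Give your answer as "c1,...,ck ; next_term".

  a_3 = 4·-2 + 0·3 + -4·-4 = 8
  a_4 = 4·8 + 0·-2 + -4·3 = 20
  a_5 = 4·20 + 0·8 + -4·-2 = 88
  a_6 = 4·88 + 0·20 + -4·8 = 320
  a_7 = 4·320 + 0·88 + -4·20 = 1200
  a_8 = 4·1200 + 0·320 + -4·88 = 4448
  a_9 = 4·4448 + 0·1200 + -4·320 = 16512
  a_10 = 4·16512 + 0·4448 + -4·1200 = 61248
  a_11 = 4·61248 + 0·16512 + -4·4448 = 227200

4,0,-4 ; 227200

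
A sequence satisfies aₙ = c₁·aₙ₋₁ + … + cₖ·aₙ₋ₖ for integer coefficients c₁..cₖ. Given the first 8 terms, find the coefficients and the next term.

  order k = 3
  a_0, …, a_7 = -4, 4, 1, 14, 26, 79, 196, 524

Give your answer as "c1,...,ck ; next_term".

2,2,-1 ; 1361

  a_3 = 2·1 + 2·4 + -1·-4 = 14
  a_4 = 2·14 + 2·1 + -1·4 = 26
  a_5 = 2·26 + 2·14 + -1·1 = 79
  a_6 = 2·79 + 2·26 + -1·14 = 196
  a_7 = 2·196 + 2·79 + -1·26 = 524
  a_8 = 2·524 + 2·196 + -1·79 = 1361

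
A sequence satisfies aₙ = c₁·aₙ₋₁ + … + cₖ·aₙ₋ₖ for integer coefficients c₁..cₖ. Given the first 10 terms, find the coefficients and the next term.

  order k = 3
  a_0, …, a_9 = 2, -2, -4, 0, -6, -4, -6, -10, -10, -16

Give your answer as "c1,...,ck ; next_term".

  a_3 = 0·-4 + 1·-2 + 1·2 = 0
  a_4 = 0·0 + 1·-4 + 1·-2 = -6
  a_5 = 0·-6 + 1·0 + 1·-4 = -4
  a_6 = 0·-4 + 1·-6 + 1·0 = -6
  a_7 = 0·-6 + 1·-4 + 1·-6 = -10
  a_8 = 0·-10 + 1·-6 + 1·-4 = -10
  a_9 = 0·-10 + 1·-10 + 1·-6 = -16
  a_10 = 0·-16 + 1·-10 + 1·-10 = -20

0,1,1 ; -20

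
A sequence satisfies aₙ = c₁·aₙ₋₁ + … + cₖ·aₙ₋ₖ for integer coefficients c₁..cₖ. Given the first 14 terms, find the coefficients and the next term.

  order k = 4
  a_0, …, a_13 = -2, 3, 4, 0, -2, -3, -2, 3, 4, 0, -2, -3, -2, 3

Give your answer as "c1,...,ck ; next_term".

  a_4 = 0·0 + -1·4 + 0·3 + -1·-2 = -2
  a_5 = 0·-2 + -1·0 + 0·4 + -1·3 = -3
  a_6 = 0·-3 + -1·-2 + 0·0 + -1·4 = -2
  a_7 = 0·-2 + -1·-3 + 0·-2 + -1·0 = 3
  a_8 = 0·3 + -1·-2 + 0·-3 + -1·-2 = 4
  a_9 = 0·4 + -1·3 + 0·-2 + -1·-3 = 0
  a_10 = 0·0 + -1·4 + 0·3 + -1·-2 = -2
  a_11 = 0·-2 + -1·0 + 0·4 + -1·3 = -3
  a_12 = 0·-3 + -1·-2 + 0·0 + -1·4 = -2
  a_13 = 0·-2 + -1·-3 + 0·-2 + -1·0 = 3
  a_14 = 0·3 + -1·-2 + 0·-3 + -1·-2 = 4

0,-1,0,-1 ; 4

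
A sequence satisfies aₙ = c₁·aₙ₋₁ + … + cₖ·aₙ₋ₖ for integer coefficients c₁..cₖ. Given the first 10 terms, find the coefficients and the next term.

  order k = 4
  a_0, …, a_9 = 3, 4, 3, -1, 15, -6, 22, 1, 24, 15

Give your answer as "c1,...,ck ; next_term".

  a_4 = -1·-1 + 1·3 + 2·4 + 1·3 = 15
  a_5 = -1·15 + 1·-1 + 2·3 + 1·4 = -6
  a_6 = -1·-6 + 1·15 + 2·-1 + 1·3 = 22
  a_7 = -1·22 + 1·-6 + 2·15 + 1·-1 = 1
  a_8 = -1·1 + 1·22 + 2·-6 + 1·15 = 24
  a_9 = -1·24 + 1·1 + 2·22 + 1·-6 = 15
  a_10 = -1·15 + 1·24 + 2·1 + 1·22 = 33

-1,1,2,1 ; 33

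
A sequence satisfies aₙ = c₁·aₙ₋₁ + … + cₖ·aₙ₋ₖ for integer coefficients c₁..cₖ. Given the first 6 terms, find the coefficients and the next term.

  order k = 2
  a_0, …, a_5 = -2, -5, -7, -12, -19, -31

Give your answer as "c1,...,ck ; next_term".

1,1 ; -50

  a_2 = 1·-5 + 1·-2 = -7
  a_3 = 1·-7 + 1·-5 = -12
  a_4 = 1·-12 + 1·-7 = -19
  a_5 = 1·-19 + 1·-12 = -31
  a_6 = 1·-31 + 1·-19 = -50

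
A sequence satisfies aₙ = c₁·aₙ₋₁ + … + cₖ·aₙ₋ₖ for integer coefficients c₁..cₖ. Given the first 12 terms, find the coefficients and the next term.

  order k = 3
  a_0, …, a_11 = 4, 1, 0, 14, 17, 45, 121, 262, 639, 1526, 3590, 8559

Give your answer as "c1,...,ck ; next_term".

1,2,3 ; 20317

  a_3 = 1·0 + 2·1 + 3·4 = 14
  a_4 = 1·14 + 2·0 + 3·1 = 17
  a_5 = 1·17 + 2·14 + 3·0 = 45
  a_6 = 1·45 + 2·17 + 3·14 = 121
  a_7 = 1·121 + 2·45 + 3·17 = 262
  a_8 = 1·262 + 2·121 + 3·45 = 639
  a_9 = 1·639 + 2·262 + 3·121 = 1526
  a_10 = 1·1526 + 2·639 + 3·262 = 3590
  a_11 = 1·3590 + 2·1526 + 3·639 = 8559
  a_12 = 1·8559 + 2·3590 + 3·1526 = 20317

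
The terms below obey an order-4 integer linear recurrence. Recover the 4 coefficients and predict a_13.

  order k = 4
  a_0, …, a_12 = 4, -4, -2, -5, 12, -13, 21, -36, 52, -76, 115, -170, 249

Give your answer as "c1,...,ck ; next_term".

-2,-1,-1,-1 ; -367

  a_4 = -2·-5 + -1·-2 + -1·-4 + -1·4 = 12
  a_5 = -2·12 + -1·-5 + -1·-2 + -1·-4 = -13
  a_6 = -2·-13 + -1·12 + -1·-5 + -1·-2 = 21
  a_7 = -2·21 + -1·-13 + -1·12 + -1·-5 = -36
  a_8 = -2·-36 + -1·21 + -1·-13 + -1·12 = 52
  a_9 = -2·52 + -1·-36 + -1·21 + -1·-13 = -76
  a_10 = -2·-76 + -1·52 + -1·-36 + -1·21 = 115
  a_11 = -2·115 + -1·-76 + -1·52 + -1·-36 = -170
  a_12 = -2·-170 + -1·115 + -1·-76 + -1·52 = 249
  a_13 = -2·249 + -1·-170 + -1·115 + -1·-76 = -367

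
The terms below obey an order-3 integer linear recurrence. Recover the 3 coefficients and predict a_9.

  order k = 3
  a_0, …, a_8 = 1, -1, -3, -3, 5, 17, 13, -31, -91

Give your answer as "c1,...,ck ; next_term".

  a_3 = 1·-3 + -2·-1 + -2·1 = -3
  a_4 = 1·-3 + -2·-3 + -2·-1 = 5
  a_5 = 1·5 + -2·-3 + -2·-3 = 17
  a_6 = 1·17 + -2·5 + -2·-3 = 13
  a_7 = 1·13 + -2·17 + -2·5 = -31
  a_8 = 1·-31 + -2·13 + -2·17 = -91
  a_9 = 1·-91 + -2·-31 + -2·13 = -55

1,-2,-2 ; -55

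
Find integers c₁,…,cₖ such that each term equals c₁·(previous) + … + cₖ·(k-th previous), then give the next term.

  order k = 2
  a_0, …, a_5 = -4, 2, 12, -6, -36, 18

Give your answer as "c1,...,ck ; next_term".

  a_2 = 0·2 + -3·-4 = 12
  a_3 = 0·12 + -3·2 = -6
  a_4 = 0·-6 + -3·12 = -36
  a_5 = 0·-36 + -3·-6 = 18
  a_6 = 0·18 + -3·-36 = 108

0,-3 ; 108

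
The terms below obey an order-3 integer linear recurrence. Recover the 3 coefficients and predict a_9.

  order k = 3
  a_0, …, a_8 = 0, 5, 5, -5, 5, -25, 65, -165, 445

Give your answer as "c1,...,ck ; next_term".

  a_3 = -2·5 + 1·5 + -2·0 = -5
  a_4 = -2·-5 + 1·5 + -2·5 = 5
  a_5 = -2·5 + 1·-5 + -2·5 = -25
  a_6 = -2·-25 + 1·5 + -2·-5 = 65
  a_7 = -2·65 + 1·-25 + -2·5 = -165
  a_8 = -2·-165 + 1·65 + -2·-25 = 445
  a_9 = -2·445 + 1·-165 + -2·65 = -1185

-2,1,-2 ; -1185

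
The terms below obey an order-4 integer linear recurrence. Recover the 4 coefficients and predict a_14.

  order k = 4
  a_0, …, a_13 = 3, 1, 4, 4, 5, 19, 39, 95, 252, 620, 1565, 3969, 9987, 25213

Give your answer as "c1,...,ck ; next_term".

2,1,2,-3 ; 63656

  a_4 = 2·4 + 1·4 + 2·1 + -3·3 = 5
  a_5 = 2·5 + 1·4 + 2·4 + -3·1 = 19
  a_6 = 2·19 + 1·5 + 2·4 + -3·4 = 39
  a_7 = 2·39 + 1·19 + 2·5 + -3·4 = 95
  a_8 = 2·95 + 1·39 + 2·19 + -3·5 = 252
  a_9 = 2·252 + 1·95 + 2·39 + -3·19 = 620
  a_10 = 2·620 + 1·252 + 2·95 + -3·39 = 1565
  a_11 = 2·1565 + 1·620 + 2·252 + -3·95 = 3969
  a_12 = 2·3969 + 1·1565 + 2·620 + -3·252 = 9987
  a_13 = 2·9987 + 1·3969 + 2·1565 + -3·620 = 25213
  a_14 = 2·25213 + 1·9987 + 2·3969 + -3·1565 = 63656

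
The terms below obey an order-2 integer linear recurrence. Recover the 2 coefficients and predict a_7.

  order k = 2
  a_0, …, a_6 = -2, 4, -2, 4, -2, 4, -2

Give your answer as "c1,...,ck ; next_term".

0,1 ; 4

  a_2 = 0·4 + 1·-2 = -2
  a_3 = 0·-2 + 1·4 = 4
  a_4 = 0·4 + 1·-2 = -2
  a_5 = 0·-2 + 1·4 = 4
  a_6 = 0·4 + 1·-2 = -2
  a_7 = 0·-2 + 1·4 = 4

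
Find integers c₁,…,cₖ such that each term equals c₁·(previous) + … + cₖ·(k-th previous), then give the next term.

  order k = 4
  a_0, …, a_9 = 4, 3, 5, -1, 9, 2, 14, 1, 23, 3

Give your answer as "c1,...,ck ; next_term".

0,1,0,1 ; 37

  a_4 = 0·-1 + 1·5 + 0·3 + 1·4 = 9
  a_5 = 0·9 + 1·-1 + 0·5 + 1·3 = 2
  a_6 = 0·2 + 1·9 + 0·-1 + 1·5 = 14
  a_7 = 0·14 + 1·2 + 0·9 + 1·-1 = 1
  a_8 = 0·1 + 1·14 + 0·2 + 1·9 = 23
  a_9 = 0·23 + 1·1 + 0·14 + 1·2 = 3
  a_10 = 0·3 + 1·23 + 0·1 + 1·14 = 37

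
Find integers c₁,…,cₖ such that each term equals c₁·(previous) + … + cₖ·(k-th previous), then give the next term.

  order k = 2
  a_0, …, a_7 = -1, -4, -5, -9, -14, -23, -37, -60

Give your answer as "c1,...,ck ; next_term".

1,1 ; -97

  a_2 = 1·-4 + 1·-1 = -5
  a_3 = 1·-5 + 1·-4 = -9
  a_4 = 1·-9 + 1·-5 = -14
  a_5 = 1·-14 + 1·-9 = -23
  a_6 = 1·-23 + 1·-14 = -37
  a_7 = 1·-37 + 1·-23 = -60
  a_8 = 1·-60 + 1·-37 = -97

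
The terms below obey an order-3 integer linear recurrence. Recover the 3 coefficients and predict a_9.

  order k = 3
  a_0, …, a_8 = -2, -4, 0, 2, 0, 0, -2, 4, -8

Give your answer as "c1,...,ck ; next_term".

  a_3 = -2·0 + 0·-4 + -1·-2 = 2
  a_4 = -2·2 + 0·0 + -1·-4 = 0
  a_5 = -2·0 + 0·2 + -1·0 = 0
  a_6 = -2·0 + 0·0 + -1·2 = -2
  a_7 = -2·-2 + 0·0 + -1·0 = 4
  a_8 = -2·4 + 0·-2 + -1·0 = -8
  a_9 = -2·-8 + 0·4 + -1·-2 = 18

-2,0,-1 ; 18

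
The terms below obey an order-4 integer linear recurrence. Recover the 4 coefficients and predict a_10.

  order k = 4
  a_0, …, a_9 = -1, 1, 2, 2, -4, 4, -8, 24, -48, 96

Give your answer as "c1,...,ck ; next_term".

  a_4 = -1·2 + 1·2 + -2·1 + 2·-1 = -4
  a_5 = -1·-4 + 1·2 + -2·2 + 2·1 = 4
  a_6 = -1·4 + 1·-4 + -2·2 + 2·2 = -8
  a_7 = -1·-8 + 1·4 + -2·-4 + 2·2 = 24
  a_8 = -1·24 + 1·-8 + -2·4 + 2·-4 = -48
  a_9 = -1·-48 + 1·24 + -2·-8 + 2·4 = 96
  a_10 = -1·96 + 1·-48 + -2·24 + 2·-8 = -208

-1,1,-2,2 ; -208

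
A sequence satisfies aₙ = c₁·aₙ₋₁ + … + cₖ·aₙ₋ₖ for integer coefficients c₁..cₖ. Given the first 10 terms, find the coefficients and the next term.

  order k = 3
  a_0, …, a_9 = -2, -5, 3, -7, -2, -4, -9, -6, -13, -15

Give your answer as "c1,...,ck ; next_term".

  a_3 = 0·3 + 1·-5 + 1·-2 = -7
  a_4 = 0·-7 + 1·3 + 1·-5 = -2
  a_5 = 0·-2 + 1·-7 + 1·3 = -4
  a_6 = 0·-4 + 1·-2 + 1·-7 = -9
  a_7 = 0·-9 + 1·-4 + 1·-2 = -6
  a_8 = 0·-6 + 1·-9 + 1·-4 = -13
  a_9 = 0·-13 + 1·-6 + 1·-9 = -15
  a_10 = 0·-15 + 1·-13 + 1·-6 = -19

0,1,1 ; -19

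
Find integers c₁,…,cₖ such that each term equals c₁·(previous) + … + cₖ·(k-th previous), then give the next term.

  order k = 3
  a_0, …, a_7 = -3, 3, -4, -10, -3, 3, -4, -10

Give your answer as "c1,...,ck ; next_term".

1,-1,1 ; -3

  a_3 = 1·-4 + -1·3 + 1·-3 = -10
  a_4 = 1·-10 + -1·-4 + 1·3 = -3
  a_5 = 1·-3 + -1·-10 + 1·-4 = 3
  a_6 = 1·3 + -1·-3 + 1·-10 = -4
  a_7 = 1·-4 + -1·3 + 1·-3 = -10
  a_8 = 1·-10 + -1·-4 + 1·3 = -3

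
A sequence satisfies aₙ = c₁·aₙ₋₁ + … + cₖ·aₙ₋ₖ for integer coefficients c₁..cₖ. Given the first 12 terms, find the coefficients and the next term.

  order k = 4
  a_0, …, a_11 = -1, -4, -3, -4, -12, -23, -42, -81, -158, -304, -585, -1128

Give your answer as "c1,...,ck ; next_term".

  a_4 = 1·-4 + 1·-3 + 1·-4 + 1·-1 = -12
  a_5 = 1·-12 + 1·-4 + 1·-3 + 1·-4 = -23
  a_6 = 1·-23 + 1·-12 + 1·-4 + 1·-3 = -42
  a_7 = 1·-42 + 1·-23 + 1·-12 + 1·-4 = -81
  a_8 = 1·-81 + 1·-42 + 1·-23 + 1·-12 = -158
  a_9 = 1·-158 + 1·-81 + 1·-42 + 1·-23 = -304
  a_10 = 1·-304 + 1·-158 + 1·-81 + 1·-42 = -585
  a_11 = 1·-585 + 1·-304 + 1·-158 + 1·-81 = -1128
  a_12 = 1·-1128 + 1·-585 + 1·-304 + 1·-158 = -2175

1,1,1,1 ; -2175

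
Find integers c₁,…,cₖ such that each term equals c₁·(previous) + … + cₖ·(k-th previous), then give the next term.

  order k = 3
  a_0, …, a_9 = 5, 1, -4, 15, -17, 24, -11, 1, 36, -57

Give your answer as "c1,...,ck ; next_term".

  a_3 = -1·-4 + 1·1 + 2·5 = 15
  a_4 = -1·15 + 1·-4 + 2·1 = -17
  a_5 = -1·-17 + 1·15 + 2·-4 = 24
  a_6 = -1·24 + 1·-17 + 2·15 = -11
  a_7 = -1·-11 + 1·24 + 2·-17 = 1
  a_8 = -1·1 + 1·-11 + 2·24 = 36
  a_9 = -1·36 + 1·1 + 2·-11 = -57
  a_10 = -1·-57 + 1·36 + 2·1 = 95

-1,1,2 ; 95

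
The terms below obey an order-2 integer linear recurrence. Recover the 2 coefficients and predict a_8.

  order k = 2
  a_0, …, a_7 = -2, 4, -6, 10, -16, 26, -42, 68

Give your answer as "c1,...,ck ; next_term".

-1,1 ; -110

  a_2 = -1·4 + 1·-2 = -6
  a_3 = -1·-6 + 1·4 = 10
  a_4 = -1·10 + 1·-6 = -16
  a_5 = -1·-16 + 1·10 = 26
  a_6 = -1·26 + 1·-16 = -42
  a_7 = -1·-42 + 1·26 = 68
  a_8 = -1·68 + 1·-42 = -110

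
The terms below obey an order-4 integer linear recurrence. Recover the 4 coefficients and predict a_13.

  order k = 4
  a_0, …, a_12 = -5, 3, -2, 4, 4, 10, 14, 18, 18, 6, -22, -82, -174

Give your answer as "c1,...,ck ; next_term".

  a_4 = 1·4 + 2·-2 + -2·3 + -2·-5 = 4
  a_5 = 1·4 + 2·4 + -2·-2 + -2·3 = 10
  a_6 = 1·10 + 2·4 + -2·4 + -2·-2 = 14
  a_7 = 1·14 + 2·10 + -2·4 + -2·4 = 18
  a_8 = 1·18 + 2·14 + -2·10 + -2·4 = 18
  a_9 = 1·18 + 2·18 + -2·14 + -2·10 = 6
  a_10 = 1·6 + 2·18 + -2·18 + -2·14 = -22
  a_11 = 1·-22 + 2·6 + -2·18 + -2·18 = -82
  a_12 = 1·-82 + 2·-22 + -2·6 + -2·18 = -174
  a_13 = 1·-174 + 2·-82 + -2·-22 + -2·6 = -306

1,2,-2,-2 ; -306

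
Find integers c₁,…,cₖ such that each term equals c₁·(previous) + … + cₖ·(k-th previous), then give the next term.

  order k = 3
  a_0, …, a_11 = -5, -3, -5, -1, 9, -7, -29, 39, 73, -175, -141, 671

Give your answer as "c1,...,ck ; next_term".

  a_3 = 0·-5 + -3·-3 + 2·-5 = -1
  a_4 = 0·-1 + -3·-5 + 2·-3 = 9
  a_5 = 0·9 + -3·-1 + 2·-5 = -7
  a_6 = 0·-7 + -3·9 + 2·-1 = -29
  a_7 = 0·-29 + -3·-7 + 2·9 = 39
  a_8 = 0·39 + -3·-29 + 2·-7 = 73
  a_9 = 0·73 + -3·39 + 2·-29 = -175
  a_10 = 0·-175 + -3·73 + 2·39 = -141
  a_11 = 0·-141 + -3·-175 + 2·73 = 671
  a_12 = 0·671 + -3·-141 + 2·-175 = 73

0,-3,2 ; 73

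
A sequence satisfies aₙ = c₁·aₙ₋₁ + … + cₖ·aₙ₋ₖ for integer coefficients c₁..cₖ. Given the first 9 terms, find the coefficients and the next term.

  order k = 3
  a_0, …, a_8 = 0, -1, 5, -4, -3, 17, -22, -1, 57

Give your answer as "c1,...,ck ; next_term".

  a_3 = -1·5 + -1·-1 + 2·0 = -4
  a_4 = -1·-4 + -1·5 + 2·-1 = -3
  a_5 = -1·-3 + -1·-4 + 2·5 = 17
  a_6 = -1·17 + -1·-3 + 2·-4 = -22
  a_7 = -1·-22 + -1·17 + 2·-3 = -1
  a_8 = -1·-1 + -1·-22 + 2·17 = 57
  a_9 = -1·57 + -1·-1 + 2·-22 = -100

-1,-1,2 ; -100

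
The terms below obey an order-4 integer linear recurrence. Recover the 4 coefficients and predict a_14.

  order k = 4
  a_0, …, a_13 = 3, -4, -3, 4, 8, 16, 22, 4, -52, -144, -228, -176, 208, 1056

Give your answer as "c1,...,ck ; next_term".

2,-2,0,-2 ; 2152

  a_4 = 2·4 + -2·-3 + 0·-4 + -2·3 = 8
  a_5 = 2·8 + -2·4 + 0·-3 + -2·-4 = 16
  a_6 = 2·16 + -2·8 + 0·4 + -2·-3 = 22
  a_7 = 2·22 + -2·16 + 0·8 + -2·4 = 4
  a_8 = 2·4 + -2·22 + 0·16 + -2·8 = -52
  a_9 = 2·-52 + -2·4 + 0·22 + -2·16 = -144
  a_10 = 2·-144 + -2·-52 + 0·4 + -2·22 = -228
  a_11 = 2·-228 + -2·-144 + 0·-52 + -2·4 = -176
  a_12 = 2·-176 + -2·-228 + 0·-144 + -2·-52 = 208
  a_13 = 2·208 + -2·-176 + 0·-228 + -2·-144 = 1056
  a_14 = 2·1056 + -2·208 + 0·-176 + -2·-228 = 2152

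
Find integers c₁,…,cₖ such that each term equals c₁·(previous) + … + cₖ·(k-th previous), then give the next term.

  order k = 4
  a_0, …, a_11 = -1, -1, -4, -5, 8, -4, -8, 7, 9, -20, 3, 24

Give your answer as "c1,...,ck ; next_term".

-1,-1,0,1 ; -18

  a_4 = -1·-5 + -1·-4 + 0·-1 + 1·-1 = 8
  a_5 = -1·8 + -1·-5 + 0·-4 + 1·-1 = -4
  a_6 = -1·-4 + -1·8 + 0·-5 + 1·-4 = -8
  a_7 = -1·-8 + -1·-4 + 0·8 + 1·-5 = 7
  a_8 = -1·7 + -1·-8 + 0·-4 + 1·8 = 9
  a_9 = -1·9 + -1·7 + 0·-8 + 1·-4 = -20
  a_10 = -1·-20 + -1·9 + 0·7 + 1·-8 = 3
  a_11 = -1·3 + -1·-20 + 0·9 + 1·7 = 24
  a_12 = -1·24 + -1·3 + 0·-20 + 1·9 = -18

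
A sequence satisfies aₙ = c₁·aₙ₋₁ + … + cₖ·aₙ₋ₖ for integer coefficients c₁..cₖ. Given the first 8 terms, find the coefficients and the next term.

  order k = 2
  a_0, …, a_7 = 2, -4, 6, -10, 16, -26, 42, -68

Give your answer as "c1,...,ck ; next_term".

  a_2 = -1·-4 + 1·2 = 6
  a_3 = -1·6 + 1·-4 = -10
  a_4 = -1·-10 + 1·6 = 16
  a_5 = -1·16 + 1·-10 = -26
  a_6 = -1·-26 + 1·16 = 42
  a_7 = -1·42 + 1·-26 = -68
  a_8 = -1·-68 + 1·42 = 110

-1,1 ; 110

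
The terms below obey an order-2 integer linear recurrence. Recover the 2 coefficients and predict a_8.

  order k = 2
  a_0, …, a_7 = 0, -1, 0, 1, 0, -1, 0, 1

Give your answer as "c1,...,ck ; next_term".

  a_2 = 0·-1 + -1·0 = 0
  a_3 = 0·0 + -1·-1 = 1
  a_4 = 0·1 + -1·0 = 0
  a_5 = 0·0 + -1·1 = -1
  a_6 = 0·-1 + -1·0 = 0
  a_7 = 0·0 + -1·-1 = 1
  a_8 = 0·1 + -1·0 = 0

0,-1 ; 0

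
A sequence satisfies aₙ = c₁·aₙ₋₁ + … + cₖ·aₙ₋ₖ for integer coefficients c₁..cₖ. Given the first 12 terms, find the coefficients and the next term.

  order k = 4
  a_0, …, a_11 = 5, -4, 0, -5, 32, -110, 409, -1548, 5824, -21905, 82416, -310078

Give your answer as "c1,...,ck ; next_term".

  a_4 = -3·-5 + 2·0 + -3·-4 + 1·5 = 32
  a_5 = -3·32 + 2·-5 + -3·0 + 1·-4 = -110
  a_6 = -3·-110 + 2·32 + -3·-5 + 1·0 = 409
  a_7 = -3·409 + 2·-110 + -3·32 + 1·-5 = -1548
  a_8 = -3·-1548 + 2·409 + -3·-110 + 1·32 = 5824
  a_9 = -3·5824 + 2·-1548 + -3·409 + 1·-110 = -21905
  a_10 = -3·-21905 + 2·5824 + -3·-1548 + 1·409 = 82416
  a_11 = -3·82416 + 2·-21905 + -3·5824 + 1·-1548 = -310078
  a_12 = -3·-310078 + 2·82416 + -3·-21905 + 1·5824 = 1166605

-3,2,-3,1 ; 1166605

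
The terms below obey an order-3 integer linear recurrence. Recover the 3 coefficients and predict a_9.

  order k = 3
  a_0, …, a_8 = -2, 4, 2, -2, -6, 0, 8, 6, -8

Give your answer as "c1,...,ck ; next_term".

0,-1,-1 ; -14

  a_3 = 0·2 + -1·4 + -1·-2 = -2
  a_4 = 0·-2 + -1·2 + -1·4 = -6
  a_5 = 0·-6 + -1·-2 + -1·2 = 0
  a_6 = 0·0 + -1·-6 + -1·-2 = 8
  a_7 = 0·8 + -1·0 + -1·-6 = 6
  a_8 = 0·6 + -1·8 + -1·0 = -8
  a_9 = 0·-8 + -1·6 + -1·8 = -14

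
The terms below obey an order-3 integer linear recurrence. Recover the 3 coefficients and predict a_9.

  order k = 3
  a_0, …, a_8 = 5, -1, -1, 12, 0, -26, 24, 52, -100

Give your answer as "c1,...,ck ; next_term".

0,-2,2 ; -56

  a_3 = 0·-1 + -2·-1 + 2·5 = 12
  a_4 = 0·12 + -2·-1 + 2·-1 = 0
  a_5 = 0·0 + -2·12 + 2·-1 = -26
  a_6 = 0·-26 + -2·0 + 2·12 = 24
  a_7 = 0·24 + -2·-26 + 2·0 = 52
  a_8 = 0·52 + -2·24 + 2·-26 = -100
  a_9 = 0·-100 + -2·52 + 2·24 = -56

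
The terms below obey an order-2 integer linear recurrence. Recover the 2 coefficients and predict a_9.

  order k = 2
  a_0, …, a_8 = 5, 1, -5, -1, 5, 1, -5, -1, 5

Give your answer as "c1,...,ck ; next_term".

  a_2 = 0·1 + -1·5 = -5
  a_3 = 0·-5 + -1·1 = -1
  a_4 = 0·-1 + -1·-5 = 5
  a_5 = 0·5 + -1·-1 = 1
  a_6 = 0·1 + -1·5 = -5
  a_7 = 0·-5 + -1·1 = -1
  a_8 = 0·-1 + -1·-5 = 5
  a_9 = 0·5 + -1·-1 = 1

0,-1 ; 1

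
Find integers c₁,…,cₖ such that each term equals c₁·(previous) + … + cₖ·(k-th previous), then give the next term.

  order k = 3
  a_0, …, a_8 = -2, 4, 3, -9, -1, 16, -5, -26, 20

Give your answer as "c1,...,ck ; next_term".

-1,-2,-1 ; 37

  a_3 = -1·3 + -2·4 + -1·-2 = -9
  a_4 = -1·-9 + -2·3 + -1·4 = -1
  a_5 = -1·-1 + -2·-9 + -1·3 = 16
  a_6 = -1·16 + -2·-1 + -1·-9 = -5
  a_7 = -1·-5 + -2·16 + -1·-1 = -26
  a_8 = -1·-26 + -2·-5 + -1·16 = 20
  a_9 = -1·20 + -2·-26 + -1·-5 = 37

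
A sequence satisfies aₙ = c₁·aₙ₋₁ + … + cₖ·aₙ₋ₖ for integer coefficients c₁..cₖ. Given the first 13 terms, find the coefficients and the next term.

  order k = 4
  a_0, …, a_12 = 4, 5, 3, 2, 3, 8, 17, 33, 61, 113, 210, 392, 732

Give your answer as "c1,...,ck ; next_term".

  a_4 = 2·2 + 0·3 + -1·5 + 1·4 = 3
  a_5 = 2·3 + 0·2 + -1·3 + 1·5 = 8
  a_6 = 2·8 + 0·3 + -1·2 + 1·3 = 17
  a_7 = 2·17 + 0·8 + -1·3 + 1·2 = 33
  a_8 = 2·33 + 0·17 + -1·8 + 1·3 = 61
  a_9 = 2·61 + 0·33 + -1·17 + 1·8 = 113
  a_10 = 2·113 + 0·61 + -1·33 + 1·17 = 210
  a_11 = 2·210 + 0·113 + -1·61 + 1·33 = 392
  a_12 = 2·392 + 0·210 + -1·113 + 1·61 = 732
  a_13 = 2·732 + 0·392 + -1·210 + 1·113 = 1367

2,0,-1,1 ; 1367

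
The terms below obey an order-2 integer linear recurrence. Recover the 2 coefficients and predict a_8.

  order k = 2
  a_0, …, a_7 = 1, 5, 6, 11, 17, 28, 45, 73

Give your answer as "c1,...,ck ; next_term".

1,1 ; 118

  a_2 = 1·5 + 1·1 = 6
  a_3 = 1·6 + 1·5 = 11
  a_4 = 1·11 + 1·6 = 17
  a_5 = 1·17 + 1·11 = 28
  a_6 = 1·28 + 1·17 = 45
  a_7 = 1·45 + 1·28 = 73
  a_8 = 1·73 + 1·45 = 118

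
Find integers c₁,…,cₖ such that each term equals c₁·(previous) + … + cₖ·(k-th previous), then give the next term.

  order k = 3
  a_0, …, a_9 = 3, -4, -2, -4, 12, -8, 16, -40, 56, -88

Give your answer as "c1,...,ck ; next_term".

  a_3 = -1·-2 + 0·-4 + -2·3 = -4
  a_4 = -1·-4 + 0·-2 + -2·-4 = 12
  a_5 = -1·12 + 0·-4 + -2·-2 = -8
  a_6 = -1·-8 + 0·12 + -2·-4 = 16
  a_7 = -1·16 + 0·-8 + -2·12 = -40
  a_8 = -1·-40 + 0·16 + -2·-8 = 56
  a_9 = -1·56 + 0·-40 + -2·16 = -88
  a_10 = -1·-88 + 0·56 + -2·-40 = 168

-1,0,-2 ; 168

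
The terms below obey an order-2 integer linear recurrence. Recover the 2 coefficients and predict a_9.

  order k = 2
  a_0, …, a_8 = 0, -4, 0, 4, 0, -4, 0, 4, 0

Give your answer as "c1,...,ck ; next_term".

  a_2 = 0·-4 + -1·0 = 0
  a_3 = 0·0 + -1·-4 = 4
  a_4 = 0·4 + -1·0 = 0
  a_5 = 0·0 + -1·4 = -4
  a_6 = 0·-4 + -1·0 = 0
  a_7 = 0·0 + -1·-4 = 4
  a_8 = 0·4 + -1·0 = 0
  a_9 = 0·0 + -1·4 = -4

0,-1 ; -4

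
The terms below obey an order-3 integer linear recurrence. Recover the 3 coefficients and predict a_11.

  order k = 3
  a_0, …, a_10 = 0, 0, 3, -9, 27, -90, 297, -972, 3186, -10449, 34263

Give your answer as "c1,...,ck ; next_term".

-3,0,-3 ; -112347

  a_3 = -3·3 + 0·0 + -3·0 = -9
  a_4 = -3·-9 + 0·3 + -3·0 = 27
  a_5 = -3·27 + 0·-9 + -3·3 = -90
  a_6 = -3·-90 + 0·27 + -3·-9 = 297
  a_7 = -3·297 + 0·-90 + -3·27 = -972
  a_8 = -3·-972 + 0·297 + -3·-90 = 3186
  a_9 = -3·3186 + 0·-972 + -3·297 = -10449
  a_10 = -3·-10449 + 0·3186 + -3·-972 = 34263
  a_11 = -3·34263 + 0·-10449 + -3·3186 = -112347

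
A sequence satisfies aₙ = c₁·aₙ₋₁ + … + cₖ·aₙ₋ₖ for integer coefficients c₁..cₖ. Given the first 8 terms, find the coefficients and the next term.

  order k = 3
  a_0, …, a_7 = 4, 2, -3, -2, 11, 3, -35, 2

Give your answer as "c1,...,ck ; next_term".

  a_3 = 0·-3 + -3·2 + 1·4 = -2
  a_4 = 0·-2 + -3·-3 + 1·2 = 11
  a_5 = 0·11 + -3·-2 + 1·-3 = 3
  a_6 = 0·3 + -3·11 + 1·-2 = -35
  a_7 = 0·-35 + -3·3 + 1·11 = 2
  a_8 = 0·2 + -3·-35 + 1·3 = 108

0,-3,1 ; 108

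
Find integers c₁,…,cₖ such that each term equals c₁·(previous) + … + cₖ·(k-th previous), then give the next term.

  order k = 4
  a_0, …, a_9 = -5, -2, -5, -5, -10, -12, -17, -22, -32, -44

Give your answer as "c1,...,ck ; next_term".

  a_4 = 1·-5 + 0·-5 + 0·-2 + 1·-5 = -10
  a_5 = 1·-10 + 0·-5 + 0·-5 + 1·-2 = -12
  a_6 = 1·-12 + 0·-10 + 0·-5 + 1·-5 = -17
  a_7 = 1·-17 + 0·-12 + 0·-10 + 1·-5 = -22
  a_8 = 1·-22 + 0·-17 + 0·-12 + 1·-10 = -32
  a_9 = 1·-32 + 0·-22 + 0·-17 + 1·-12 = -44
  a_10 = 1·-44 + 0·-32 + 0·-22 + 1·-17 = -61

1,0,0,1 ; -61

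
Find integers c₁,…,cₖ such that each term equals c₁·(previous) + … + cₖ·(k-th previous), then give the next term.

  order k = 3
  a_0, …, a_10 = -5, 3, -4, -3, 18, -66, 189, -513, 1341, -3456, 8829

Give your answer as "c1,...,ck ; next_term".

  a_3 = -3·-4 + 0·3 + 3·-5 = -3
  a_4 = -3·-3 + 0·-4 + 3·3 = 18
  a_5 = -3·18 + 0·-3 + 3·-4 = -66
  a_6 = -3·-66 + 0·18 + 3·-3 = 189
  a_7 = -3·189 + 0·-66 + 3·18 = -513
  a_8 = -3·-513 + 0·189 + 3·-66 = 1341
  a_9 = -3·1341 + 0·-513 + 3·189 = -3456
  a_10 = -3·-3456 + 0·1341 + 3·-513 = 8829
  a_11 = -3·8829 + 0·-3456 + 3·1341 = -22464

-3,0,3 ; -22464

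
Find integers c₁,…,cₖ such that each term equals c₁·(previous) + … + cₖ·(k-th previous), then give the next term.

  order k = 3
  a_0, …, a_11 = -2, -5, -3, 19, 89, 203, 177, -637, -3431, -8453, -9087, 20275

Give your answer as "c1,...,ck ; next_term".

  a_3 = 3·-3 + -4·-5 + -4·-2 = 19
  a_4 = 3·19 + -4·-3 + -4·-5 = 89
  a_5 = 3·89 + -4·19 + -4·-3 = 203
  a_6 = 3·203 + -4·89 + -4·19 = 177
  a_7 = 3·177 + -4·203 + -4·89 = -637
  a_8 = 3·-637 + -4·177 + -4·203 = -3431
  a_9 = 3·-3431 + -4·-637 + -4·177 = -8453
  a_10 = 3·-8453 + -4·-3431 + -4·-637 = -9087
  a_11 = 3·-9087 + -4·-8453 + -4·-3431 = 20275
  a_12 = 3·20275 + -4·-9087 + -4·-8453 = 130985

3,-4,-4 ; 130985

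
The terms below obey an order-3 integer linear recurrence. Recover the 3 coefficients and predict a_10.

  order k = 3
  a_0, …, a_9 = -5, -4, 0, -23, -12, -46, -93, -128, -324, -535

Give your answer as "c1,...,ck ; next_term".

  a_3 = 0·0 + 2·-4 + 3·-5 = -23
  a_4 = 0·-23 + 2·0 + 3·-4 = -12
  a_5 = 0·-12 + 2·-23 + 3·0 = -46
  a_6 = 0·-46 + 2·-12 + 3·-23 = -93
  a_7 = 0·-93 + 2·-46 + 3·-12 = -128
  a_8 = 0·-128 + 2·-93 + 3·-46 = -324
  a_9 = 0·-324 + 2·-128 + 3·-93 = -535
  a_10 = 0·-535 + 2·-324 + 3·-128 = -1032

0,2,3 ; -1032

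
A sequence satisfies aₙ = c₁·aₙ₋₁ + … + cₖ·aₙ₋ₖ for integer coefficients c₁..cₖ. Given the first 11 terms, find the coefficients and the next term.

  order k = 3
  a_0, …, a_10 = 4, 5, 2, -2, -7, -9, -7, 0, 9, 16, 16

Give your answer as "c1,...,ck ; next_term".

  a_3 = 1·2 + 0·5 + -1·4 = -2
  a_4 = 1·-2 + 0·2 + -1·5 = -7
  a_5 = 1·-7 + 0·-2 + -1·2 = -9
  a_6 = 1·-9 + 0·-7 + -1·-2 = -7
  a_7 = 1·-7 + 0·-9 + -1·-7 = 0
  a_8 = 1·0 + 0·-7 + -1·-9 = 9
  a_9 = 1·9 + 0·0 + -1·-7 = 16
  a_10 = 1·16 + 0·9 + -1·0 = 16
  a_11 = 1·16 + 0·16 + -1·9 = 7

1,0,-1 ; 7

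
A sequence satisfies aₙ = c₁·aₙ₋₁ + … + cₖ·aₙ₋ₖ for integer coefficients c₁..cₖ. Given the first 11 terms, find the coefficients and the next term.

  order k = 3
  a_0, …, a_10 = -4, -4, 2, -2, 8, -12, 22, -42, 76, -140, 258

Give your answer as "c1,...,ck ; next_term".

  a_3 = -1·2 + 1·-4 + -1·-4 = -2
  a_4 = -1·-2 + 1·2 + -1·-4 = 8
  a_5 = -1·8 + 1·-2 + -1·2 = -12
  a_6 = -1·-12 + 1·8 + -1·-2 = 22
  a_7 = -1·22 + 1·-12 + -1·8 = -42
  a_8 = -1·-42 + 1·22 + -1·-12 = 76
  a_9 = -1·76 + 1·-42 + -1·22 = -140
  a_10 = -1·-140 + 1·76 + -1·-42 = 258
  a_11 = -1·258 + 1·-140 + -1·76 = -474

-1,1,-1 ; -474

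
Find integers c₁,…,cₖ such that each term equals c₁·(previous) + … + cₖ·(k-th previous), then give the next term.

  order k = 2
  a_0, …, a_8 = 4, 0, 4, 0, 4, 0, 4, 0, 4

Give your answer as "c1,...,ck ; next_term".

0,1 ; 0

  a_2 = 0·0 + 1·4 = 4
  a_3 = 0·4 + 1·0 = 0
  a_4 = 0·0 + 1·4 = 4
  a_5 = 0·4 + 1·0 = 0
  a_6 = 0·0 + 1·4 = 4
  a_7 = 0·4 + 1·0 = 0
  a_8 = 0·0 + 1·4 = 4
  a_9 = 0·4 + 1·0 = 0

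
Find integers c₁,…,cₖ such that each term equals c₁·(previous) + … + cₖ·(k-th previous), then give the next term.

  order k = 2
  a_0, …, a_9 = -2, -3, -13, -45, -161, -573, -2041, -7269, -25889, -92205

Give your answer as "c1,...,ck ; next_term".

3,2 ; -328393

  a_2 = 3·-3 + 2·-2 = -13
  a_3 = 3·-13 + 2·-3 = -45
  a_4 = 3·-45 + 2·-13 = -161
  a_5 = 3·-161 + 2·-45 = -573
  a_6 = 3·-573 + 2·-161 = -2041
  a_7 = 3·-2041 + 2·-573 = -7269
  a_8 = 3·-7269 + 2·-2041 = -25889
  a_9 = 3·-25889 + 2·-7269 = -92205
  a_10 = 3·-92205 + 2·-25889 = -328393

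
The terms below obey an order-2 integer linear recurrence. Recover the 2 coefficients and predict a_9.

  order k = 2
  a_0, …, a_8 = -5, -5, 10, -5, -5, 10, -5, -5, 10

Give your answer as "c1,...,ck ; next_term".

  a_2 = -1·-5 + -1·-5 = 10
  a_3 = -1·10 + -1·-5 = -5
  a_4 = -1·-5 + -1·10 = -5
  a_5 = -1·-5 + -1·-5 = 10
  a_6 = -1·10 + -1·-5 = -5
  a_7 = -1·-5 + -1·10 = -5
  a_8 = -1·-5 + -1·-5 = 10
  a_9 = -1·10 + -1·-5 = -5

-1,-1 ; -5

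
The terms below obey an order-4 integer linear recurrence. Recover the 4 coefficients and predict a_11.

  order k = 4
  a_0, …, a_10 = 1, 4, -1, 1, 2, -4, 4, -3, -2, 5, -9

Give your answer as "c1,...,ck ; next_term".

  a_4 = 0·1 + 1·-1 + 1·4 + -1·1 = 2
  a_5 = 0·2 + 1·1 + 1·-1 + -1·4 = -4
  a_6 = 0·-4 + 1·2 + 1·1 + -1·-1 = 4
  a_7 = 0·4 + 1·-4 + 1·2 + -1·1 = -3
  a_8 = 0·-3 + 1·4 + 1·-4 + -1·2 = -2
  a_9 = 0·-2 + 1·-3 + 1·4 + -1·-4 = 5
  a_10 = 0·5 + 1·-2 + 1·-3 + -1·4 = -9
  a_11 = 0·-9 + 1·5 + 1·-2 + -1·-3 = 6

0,1,1,-1 ; 6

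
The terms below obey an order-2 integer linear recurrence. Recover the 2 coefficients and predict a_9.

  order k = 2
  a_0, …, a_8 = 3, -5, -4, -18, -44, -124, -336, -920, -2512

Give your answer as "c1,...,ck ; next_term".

2,2 ; -6864

  a_2 = 2·-5 + 2·3 = -4
  a_3 = 2·-4 + 2·-5 = -18
  a_4 = 2·-18 + 2·-4 = -44
  a_5 = 2·-44 + 2·-18 = -124
  a_6 = 2·-124 + 2·-44 = -336
  a_7 = 2·-336 + 2·-124 = -920
  a_8 = 2·-920 + 2·-336 = -2512
  a_9 = 2·-2512 + 2·-920 = -6864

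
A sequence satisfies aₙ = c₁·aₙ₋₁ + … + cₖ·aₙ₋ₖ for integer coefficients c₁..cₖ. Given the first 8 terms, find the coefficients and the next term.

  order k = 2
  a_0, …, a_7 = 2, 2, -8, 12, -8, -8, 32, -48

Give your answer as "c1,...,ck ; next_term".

  a_2 = -2·2 + -2·2 = -8
  a_3 = -2·-8 + -2·2 = 12
  a_4 = -2·12 + -2·-8 = -8
  a_5 = -2·-8 + -2·12 = -8
  a_6 = -2·-8 + -2·-8 = 32
  a_7 = -2·32 + -2·-8 = -48
  a_8 = -2·-48 + -2·32 = 32

-2,-2 ; 32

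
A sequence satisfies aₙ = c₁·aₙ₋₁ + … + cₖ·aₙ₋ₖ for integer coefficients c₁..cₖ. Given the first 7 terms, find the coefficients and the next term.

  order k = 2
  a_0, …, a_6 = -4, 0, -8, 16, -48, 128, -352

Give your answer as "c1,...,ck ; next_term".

  a_2 = -2·0 + 2·-4 = -8
  a_3 = -2·-8 + 2·0 = 16
  a_4 = -2·16 + 2·-8 = -48
  a_5 = -2·-48 + 2·16 = 128
  a_6 = -2·128 + 2·-48 = -352
  a_7 = -2·-352 + 2·128 = 960

-2,2 ; 960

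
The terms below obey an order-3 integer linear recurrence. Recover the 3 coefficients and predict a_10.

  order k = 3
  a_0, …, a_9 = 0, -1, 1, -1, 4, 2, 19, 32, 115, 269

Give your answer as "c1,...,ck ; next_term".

2,3,-3 ; 787

  a_3 = 2·1 + 3·-1 + -3·0 = -1
  a_4 = 2·-1 + 3·1 + -3·-1 = 4
  a_5 = 2·4 + 3·-1 + -3·1 = 2
  a_6 = 2·2 + 3·4 + -3·-1 = 19
  a_7 = 2·19 + 3·2 + -3·4 = 32
  a_8 = 2·32 + 3·19 + -3·2 = 115
  a_9 = 2·115 + 3·32 + -3·19 = 269
  a_10 = 2·269 + 3·115 + -3·32 = 787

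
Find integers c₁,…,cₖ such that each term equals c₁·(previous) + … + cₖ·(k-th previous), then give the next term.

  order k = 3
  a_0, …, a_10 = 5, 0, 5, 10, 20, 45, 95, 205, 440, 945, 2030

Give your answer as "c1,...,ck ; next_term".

1,2,1 ; 4360

  a_3 = 1·5 + 2·0 + 1·5 = 10
  a_4 = 1·10 + 2·5 + 1·0 = 20
  a_5 = 1·20 + 2·10 + 1·5 = 45
  a_6 = 1·45 + 2·20 + 1·10 = 95
  a_7 = 1·95 + 2·45 + 1·20 = 205
  a_8 = 1·205 + 2·95 + 1·45 = 440
  a_9 = 1·440 + 2·205 + 1·95 = 945
  a_10 = 1·945 + 2·440 + 1·205 = 2030
  a_11 = 1·2030 + 2·945 + 1·440 = 4360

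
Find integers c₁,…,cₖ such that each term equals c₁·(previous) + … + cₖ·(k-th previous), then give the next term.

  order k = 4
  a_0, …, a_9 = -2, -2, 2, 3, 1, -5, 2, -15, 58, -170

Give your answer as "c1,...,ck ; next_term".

  a_4 = -3·3 + 0·2 + -3·-2 + -2·-2 = 1
  a_5 = -3·1 + 0·3 + -3·2 + -2·-2 = -5
  a_6 = -3·-5 + 0·1 + -3·3 + -2·2 = 2
  a_7 = -3·2 + 0·-5 + -3·1 + -2·3 = -15
  a_8 = -3·-15 + 0·2 + -3·-5 + -2·1 = 58
  a_9 = -3·58 + 0·-15 + -3·2 + -2·-5 = -170
  a_10 = -3·-170 + 0·58 + -3·-15 + -2·2 = 551

-3,0,-3,-2 ; 551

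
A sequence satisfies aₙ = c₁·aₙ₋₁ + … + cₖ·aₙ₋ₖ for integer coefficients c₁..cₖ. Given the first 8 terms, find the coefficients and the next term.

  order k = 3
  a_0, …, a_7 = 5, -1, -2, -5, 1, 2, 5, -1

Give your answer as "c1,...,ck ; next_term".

0,0,-1 ; -2

  a_3 = 0·-2 + 0·-1 + -1·5 = -5
  a_4 = 0·-5 + 0·-2 + -1·-1 = 1
  a_5 = 0·1 + 0·-5 + -1·-2 = 2
  a_6 = 0·2 + 0·1 + -1·-5 = 5
  a_7 = 0·5 + 0·2 + -1·1 = -1
  a_8 = 0·-1 + 0·5 + -1·2 = -2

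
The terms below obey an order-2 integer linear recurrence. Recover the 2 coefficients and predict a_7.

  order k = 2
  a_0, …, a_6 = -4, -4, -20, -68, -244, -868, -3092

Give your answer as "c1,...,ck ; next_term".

  a_2 = 3·-4 + 2·-4 = -20
  a_3 = 3·-20 + 2·-4 = -68
  a_4 = 3·-68 + 2·-20 = -244
  a_5 = 3·-244 + 2·-68 = -868
  a_6 = 3·-868 + 2·-244 = -3092
  a_7 = 3·-3092 + 2·-868 = -11012

3,2 ; -11012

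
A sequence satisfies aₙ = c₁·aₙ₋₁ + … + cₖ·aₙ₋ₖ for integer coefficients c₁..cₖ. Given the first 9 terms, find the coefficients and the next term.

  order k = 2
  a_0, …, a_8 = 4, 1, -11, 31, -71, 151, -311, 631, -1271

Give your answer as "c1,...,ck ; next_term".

-3,-2 ; 2551

  a_2 = -3·1 + -2·4 = -11
  a_3 = -3·-11 + -2·1 = 31
  a_4 = -3·31 + -2·-11 = -71
  a_5 = -3·-71 + -2·31 = 151
  a_6 = -3·151 + -2·-71 = -311
  a_7 = -3·-311 + -2·151 = 631
  a_8 = -3·631 + -2·-311 = -1271
  a_9 = -3·-1271 + -2·631 = 2551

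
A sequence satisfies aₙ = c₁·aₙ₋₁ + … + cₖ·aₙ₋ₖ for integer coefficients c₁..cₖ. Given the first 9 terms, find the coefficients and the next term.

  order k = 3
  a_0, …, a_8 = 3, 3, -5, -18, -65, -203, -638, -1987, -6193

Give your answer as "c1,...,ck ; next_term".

3,1,-2 ; -19290

  a_3 = 3·-5 + 1·3 + -2·3 = -18
  a_4 = 3·-18 + 1·-5 + -2·3 = -65
  a_5 = 3·-65 + 1·-18 + -2·-5 = -203
  a_6 = 3·-203 + 1·-65 + -2·-18 = -638
  a_7 = 3·-638 + 1·-203 + -2·-65 = -1987
  a_8 = 3·-1987 + 1·-638 + -2·-203 = -6193
  a_9 = 3·-6193 + 1·-1987 + -2·-638 = -19290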